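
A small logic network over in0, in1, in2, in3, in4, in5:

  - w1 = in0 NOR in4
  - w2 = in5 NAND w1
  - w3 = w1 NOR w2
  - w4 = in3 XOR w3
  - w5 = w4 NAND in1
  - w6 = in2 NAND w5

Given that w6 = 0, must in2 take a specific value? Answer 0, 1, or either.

w6 = in2 NAND w5 must be 0, so both in2 = 1 and w5 = 1.
Every assignment with w6 = 0 has in2 = 1; there are 24 such assignment(s).

1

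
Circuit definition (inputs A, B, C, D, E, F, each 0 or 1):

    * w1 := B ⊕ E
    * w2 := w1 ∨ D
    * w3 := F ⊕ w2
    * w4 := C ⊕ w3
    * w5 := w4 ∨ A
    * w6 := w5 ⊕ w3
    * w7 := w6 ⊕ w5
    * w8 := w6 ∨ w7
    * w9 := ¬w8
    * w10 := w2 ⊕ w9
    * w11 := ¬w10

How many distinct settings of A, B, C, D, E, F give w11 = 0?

44

w11 = ¬w10 must be 0, so w10 = 1.
Enumerating the 64 input combinations, 44 give w11 = 0 and 20 give w11 = 1.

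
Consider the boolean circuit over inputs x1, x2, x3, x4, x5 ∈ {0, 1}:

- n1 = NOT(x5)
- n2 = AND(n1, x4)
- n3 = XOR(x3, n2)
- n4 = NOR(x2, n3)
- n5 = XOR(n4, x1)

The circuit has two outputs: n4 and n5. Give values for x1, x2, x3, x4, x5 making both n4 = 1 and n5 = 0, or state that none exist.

Check with x1=1, x2=0, x3=1, x4=1, x5=0:
n1 = NOT(x5) = NOT 0 = 1
n2 = AND(n1, x4) = AND(1, 1) = 1
n3 = XOR(x3, n2) = XOR(1, 1) = 0
n4 = NOR(x2, n3) = NOR(0, 0) = 1
n5 = XOR(n4, x1) = XOR(1, 1) = 0
So n4 = 1 and n5 = 0.

x1=1, x2=0, x3=1, x4=1, x5=0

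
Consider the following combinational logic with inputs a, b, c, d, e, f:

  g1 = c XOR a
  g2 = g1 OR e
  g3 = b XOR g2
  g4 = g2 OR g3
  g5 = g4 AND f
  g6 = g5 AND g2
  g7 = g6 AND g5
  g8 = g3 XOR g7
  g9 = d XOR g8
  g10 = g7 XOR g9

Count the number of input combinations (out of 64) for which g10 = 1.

32

g10 = g7 XOR g9 must be 1, so g7 and g9 differ.
Enumerating the 64 input combinations, 32 give g10 = 1 and 32 give g10 = 0.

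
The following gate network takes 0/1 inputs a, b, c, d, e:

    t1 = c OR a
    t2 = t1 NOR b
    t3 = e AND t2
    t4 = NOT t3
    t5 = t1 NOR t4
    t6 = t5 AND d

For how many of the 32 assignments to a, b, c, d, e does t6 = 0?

t6 = t5 AND d must be 0, so at least one of t5, d is 0.
Enumerating the 32 input combinations, 31 give t6 = 0 and 1 give t6 = 1.

31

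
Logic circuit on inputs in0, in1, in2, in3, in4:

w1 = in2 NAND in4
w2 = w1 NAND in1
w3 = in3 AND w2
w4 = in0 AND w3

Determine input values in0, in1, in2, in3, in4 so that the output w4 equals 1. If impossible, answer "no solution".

w4 = in0 AND w3 must be 1, so both in0 = 1 and w3 = 1.
Check with in0=1, in1=0, in2=0, in3=1, in4=0:
w1 = in2 NAND in4 = 0 NAND 0 = 1
w2 = w1 NAND in1 = 1 NAND 0 = 1
w3 = in3 AND w2 = 1 AND 1 = 1
w4 = in0 AND w3 = 1 AND 1 = 1
So w4 = 1 as required.

in0=1, in1=0, in2=0, in3=1, in4=0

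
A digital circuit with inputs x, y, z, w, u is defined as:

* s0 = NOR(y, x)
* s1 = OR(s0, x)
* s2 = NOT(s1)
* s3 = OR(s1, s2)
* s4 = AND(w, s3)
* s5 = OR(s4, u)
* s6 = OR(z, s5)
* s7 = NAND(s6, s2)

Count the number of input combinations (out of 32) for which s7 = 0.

7

s7 = NAND(s6, s2) must be 0, so both s6 = 1 and s2 = 1.
Enumerating the 32 input combinations, 7 give s7 = 0 and 25 give s7 = 1.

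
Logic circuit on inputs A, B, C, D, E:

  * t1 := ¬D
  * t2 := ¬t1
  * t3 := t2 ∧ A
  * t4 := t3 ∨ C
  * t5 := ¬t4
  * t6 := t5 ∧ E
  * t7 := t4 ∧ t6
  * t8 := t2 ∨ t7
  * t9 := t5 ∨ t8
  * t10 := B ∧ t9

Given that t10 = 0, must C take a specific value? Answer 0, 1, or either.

Both values of C occur among assignments with t10 = 0:
  C=0: A=0, B=0, C=0, D=0, E=0
  C=1: A=0, B=0, C=1, D=0, E=0

either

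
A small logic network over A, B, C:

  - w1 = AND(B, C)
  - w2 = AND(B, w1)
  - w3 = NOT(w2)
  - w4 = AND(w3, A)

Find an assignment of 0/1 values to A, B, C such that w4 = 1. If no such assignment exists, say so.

A=1, B=0, C=1

Check with A=1, B=0, C=1:
w1 = AND(B, C) = AND(0, 1) = 0
w2 = AND(B, w1) = AND(0, 0) = 0
w3 = NOT(w2) = NOT 0 = 1
w4 = AND(w3, A) = AND(1, 1) = 1
So w4 = 1 as required.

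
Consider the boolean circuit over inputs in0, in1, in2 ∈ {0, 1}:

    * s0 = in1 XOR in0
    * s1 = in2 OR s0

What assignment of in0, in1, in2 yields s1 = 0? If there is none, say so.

Check with in0=1, in1=1, in2=0:
s0 = in1 XOR in0 = 1 XOR 1 = 0
s1 = in2 OR s0 = 0 OR 0 = 0
So s1 = 0 as required.

in0=1, in1=1, in2=0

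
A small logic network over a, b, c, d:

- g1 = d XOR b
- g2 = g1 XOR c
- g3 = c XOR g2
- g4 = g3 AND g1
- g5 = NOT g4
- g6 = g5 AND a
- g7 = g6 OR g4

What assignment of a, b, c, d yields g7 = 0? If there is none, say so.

g7 = g6 OR g4 must be 0, so both g6 = 0 and g4 = 0.
Check with a=0, b=0, c=1, d=0:
g1 = d XOR b = 0 XOR 0 = 0
g2 = g1 XOR c = 0 XOR 1 = 1
g3 = c XOR g2 = 1 XOR 1 = 0
g4 = g3 AND g1 = 0 AND 0 = 0
g5 = NOT g4 = NOT 0 = 1
g6 = g5 AND a = 1 AND 0 = 0
g7 = g6 OR g4 = 0 OR 0 = 0
So g7 = 0 as required.

a=0, b=0, c=1, d=0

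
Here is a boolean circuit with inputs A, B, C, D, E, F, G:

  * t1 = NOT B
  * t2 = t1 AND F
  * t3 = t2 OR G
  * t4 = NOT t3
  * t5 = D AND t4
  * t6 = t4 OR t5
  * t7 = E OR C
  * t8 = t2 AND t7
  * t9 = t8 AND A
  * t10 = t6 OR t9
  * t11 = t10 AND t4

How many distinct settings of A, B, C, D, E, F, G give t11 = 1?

t11 = t10 AND t4 must be 1, so both t10 = 1 and t4 = 1.
Enumerating the 128 input combinations, 48 give t11 = 1 and 80 give t11 = 0.

48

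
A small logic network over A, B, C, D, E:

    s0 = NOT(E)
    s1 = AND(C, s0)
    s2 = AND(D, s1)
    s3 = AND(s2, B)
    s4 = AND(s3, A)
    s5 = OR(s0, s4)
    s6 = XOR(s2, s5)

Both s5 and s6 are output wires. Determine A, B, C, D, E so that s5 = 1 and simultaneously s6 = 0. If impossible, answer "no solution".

Check with A=0, B=1, C=1, D=1, E=0:
s0 = NOT(E) = NOT 0 = 1
s1 = AND(C, s0) = AND(1, 1) = 1
s2 = AND(D, s1) = AND(1, 1) = 1
s3 = AND(s2, B) = AND(1, 1) = 1
s4 = AND(s3, A) = AND(1, 0) = 0
s5 = OR(s0, s4) = OR(1, 0) = 1
s6 = XOR(s2, s5) = XOR(1, 1) = 0
So s5 = 1 and s6 = 0.

A=0, B=1, C=1, D=1, E=0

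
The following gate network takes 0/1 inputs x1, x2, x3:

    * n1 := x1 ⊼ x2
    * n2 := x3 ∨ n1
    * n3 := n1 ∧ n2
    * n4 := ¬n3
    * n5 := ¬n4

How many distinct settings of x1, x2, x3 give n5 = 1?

6

n5 = ¬n4 must be 1, so n4 = 0.
n4 = ¬n3 must be 0, so n3 = 1.
n3 = n1 ∧ n2 must be 1, so both n1 = 1 and n2 = 1.
Satisfying assignments:
  x1=0, x2=0, x3=0
  x1=0, x2=0, x3=1
  x1=0, x2=1, x3=0
  x1=0, x2=1, x3=1
  x1=1, x2=0, x3=0
  x1=1, x2=0, x3=1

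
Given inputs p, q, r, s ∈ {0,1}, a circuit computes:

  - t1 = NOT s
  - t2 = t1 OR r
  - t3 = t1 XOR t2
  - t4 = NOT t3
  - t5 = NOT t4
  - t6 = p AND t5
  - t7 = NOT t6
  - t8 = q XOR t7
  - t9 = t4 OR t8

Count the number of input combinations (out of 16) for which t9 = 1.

t9 = t4 OR t8 must be 1, so at least one of t4, t8 is 1.
Enumerating the 16 input combinations, 14 give t9 = 1 and 2 give t9 = 0.

14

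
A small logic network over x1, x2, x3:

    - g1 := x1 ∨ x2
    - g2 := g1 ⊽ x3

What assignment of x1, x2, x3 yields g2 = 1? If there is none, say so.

x1=0, x2=0, x3=0

g2 = g1 ⊽ x3 must be 1, so both g1 = 0 and x3 = 0.
g1 = x1 ∨ x2 must be 0, so both x1 = 0 and x2 = 0.
Check with x1=0, x2=0, x3=0:
g1 = x1 ∨ x2 = 0 ∨ 0 = 0
g2 = g1 ⊽ x3 = 0 ⊽ 0 = 1
So g2 = 1 as required.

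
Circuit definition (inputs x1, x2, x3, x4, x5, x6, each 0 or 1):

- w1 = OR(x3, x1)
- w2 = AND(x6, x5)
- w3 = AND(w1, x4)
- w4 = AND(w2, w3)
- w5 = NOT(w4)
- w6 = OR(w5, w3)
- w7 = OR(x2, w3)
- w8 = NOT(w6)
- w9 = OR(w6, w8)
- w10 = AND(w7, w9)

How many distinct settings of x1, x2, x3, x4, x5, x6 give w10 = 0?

w10 = AND(w7, w9) must be 0, so at least one of w7, w9 is 0.
Enumerating the 64 input combinations, 20 give w10 = 0 and 44 give w10 = 1.

20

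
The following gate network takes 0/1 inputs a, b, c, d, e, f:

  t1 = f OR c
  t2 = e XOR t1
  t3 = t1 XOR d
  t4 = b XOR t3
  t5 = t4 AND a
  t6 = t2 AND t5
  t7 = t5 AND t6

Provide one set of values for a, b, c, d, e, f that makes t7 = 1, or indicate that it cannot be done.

t7 = t5 AND t6 must be 1, so both t5 = 1 and t6 = 1.
Check with a=1, b=1, c=0, d=0, e=1, f=0:
t1 = f OR c = 0 OR 0 = 0
t2 = e XOR t1 = 1 XOR 0 = 1
t3 = t1 XOR d = 0 XOR 0 = 0
t4 = b XOR t3 = 1 XOR 0 = 1
t5 = t4 AND a = 1 AND 1 = 1
t6 = t2 AND t5 = 1 AND 1 = 1
t7 = t5 AND t6 = 1 AND 1 = 1
So t7 = 1 as required.

a=1, b=1, c=0, d=0, e=1, f=0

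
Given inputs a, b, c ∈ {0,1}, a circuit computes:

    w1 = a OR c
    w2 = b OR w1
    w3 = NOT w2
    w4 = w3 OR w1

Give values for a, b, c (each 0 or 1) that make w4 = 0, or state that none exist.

w4 = w3 OR w1 must be 0, so both w3 = 0 and w1 = 0.
Check with a=0, b=1, c=0:
w1 = a OR c = 0 OR 0 = 0
w2 = b OR w1 = 1 OR 0 = 1
w3 = NOT w2 = NOT 1 = 0
w4 = w3 OR w1 = 0 OR 0 = 0
So w4 = 0 as required.

a=0, b=1, c=0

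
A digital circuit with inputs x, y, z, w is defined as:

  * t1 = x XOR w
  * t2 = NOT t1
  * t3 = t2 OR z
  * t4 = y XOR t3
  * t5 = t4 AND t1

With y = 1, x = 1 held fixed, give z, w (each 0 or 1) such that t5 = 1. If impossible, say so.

t5 = t4 AND t1 must be 1, so both t4 = 1 and t1 = 1.
t4 = y XOR t3 must be 1, so y and t3 differ.
Check with y = 1, x = 1 and z=0, w=0:
t1 = x XOR w = 1 XOR 0 = 1
t2 = NOT t1 = NOT 1 = 0
t3 = t2 OR z = 0 OR 0 = 0
t4 = y XOR t3 = 1 XOR 0 = 1
t5 = t4 AND t1 = 1 AND 1 = 1
So t5 = 1.

z=0 w=0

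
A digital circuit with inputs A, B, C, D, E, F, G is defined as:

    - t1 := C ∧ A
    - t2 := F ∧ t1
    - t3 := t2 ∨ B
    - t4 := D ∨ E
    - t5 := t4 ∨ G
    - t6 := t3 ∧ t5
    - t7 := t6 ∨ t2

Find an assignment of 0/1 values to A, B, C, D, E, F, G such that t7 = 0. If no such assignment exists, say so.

A=1 B=0 C=0 D=0 E=1 F=0 G=1

t7 = t6 ∨ t2 must be 0, so both t6 = 0 and t2 = 0.
t6 = t3 ∧ t5 must be 0, so at least one of t3, t5 is 0.
t2 = F ∧ t1 must be 0, so at least one of F, t1 is 0.
Check with A=1 B=0 C=0 D=0 E=1 F=0 G=1:
t1 = C ∧ A = 0 ∧ 1 = 0
t2 = F ∧ t1 = 0 ∧ 0 = 0
t3 = t2 ∨ B = 0 ∨ 0 = 0
t4 = D ∨ E = 0 ∨ 1 = 1
t5 = t4 ∨ G = 1 ∨ 1 = 1
t6 = t3 ∧ t5 = 0 ∧ 1 = 0
t7 = t6 ∨ t2 = 0 ∨ 0 = 0
So t7 = 0 as required.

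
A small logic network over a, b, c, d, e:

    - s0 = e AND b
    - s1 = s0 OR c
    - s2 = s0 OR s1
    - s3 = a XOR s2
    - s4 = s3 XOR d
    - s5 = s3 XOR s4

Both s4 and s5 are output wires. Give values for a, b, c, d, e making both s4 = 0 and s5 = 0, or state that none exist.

Check with a=0, b=0, c=0, d=0, e=0:
s0 = e AND b = 0 AND 0 = 0
s1 = s0 OR c = 0 OR 0 = 0
s2 = s0 OR s1 = 0 OR 0 = 0
s3 = a XOR s2 = 0 XOR 0 = 0
s4 = s3 XOR d = 0 XOR 0 = 0
s5 = s3 XOR s4 = 0 XOR 0 = 0
So s4 = 0 and s5 = 0.

a=0, b=0, c=0, d=0, e=0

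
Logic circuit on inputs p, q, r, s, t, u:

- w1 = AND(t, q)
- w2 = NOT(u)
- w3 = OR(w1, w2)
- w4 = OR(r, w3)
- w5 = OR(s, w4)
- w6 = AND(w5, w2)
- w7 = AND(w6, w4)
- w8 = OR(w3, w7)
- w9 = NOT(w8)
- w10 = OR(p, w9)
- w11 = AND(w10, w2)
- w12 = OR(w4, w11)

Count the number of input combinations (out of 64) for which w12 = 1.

52

w12 = OR(w4, w11) must be 1, so at least one of w4, w11 is 1.
Enumerating the 64 input combinations, 52 give w12 = 1 and 12 give w12 = 0.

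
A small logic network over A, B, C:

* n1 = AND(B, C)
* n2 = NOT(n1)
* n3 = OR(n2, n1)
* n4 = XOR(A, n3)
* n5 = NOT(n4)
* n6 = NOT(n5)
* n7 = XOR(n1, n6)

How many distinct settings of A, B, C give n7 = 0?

4

n7 = XOR(n1, n6) must be 0, so n1 and n6 are equal.
Satisfying assignments:
  A=0, B=1, C=1
  A=1, B=0, C=0
  A=1, B=0, C=1
  A=1, B=1, C=0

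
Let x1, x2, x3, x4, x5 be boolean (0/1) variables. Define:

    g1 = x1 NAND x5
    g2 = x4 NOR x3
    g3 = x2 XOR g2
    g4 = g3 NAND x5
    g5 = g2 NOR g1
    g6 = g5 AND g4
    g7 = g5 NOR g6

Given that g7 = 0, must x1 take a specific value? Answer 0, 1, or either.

1

g7 = g5 NOR g6 must be 0, so at least one of g5, g6 is 1.
Every assignment with g7 = 0 has x1 = 1; there are 6 such assignment(s).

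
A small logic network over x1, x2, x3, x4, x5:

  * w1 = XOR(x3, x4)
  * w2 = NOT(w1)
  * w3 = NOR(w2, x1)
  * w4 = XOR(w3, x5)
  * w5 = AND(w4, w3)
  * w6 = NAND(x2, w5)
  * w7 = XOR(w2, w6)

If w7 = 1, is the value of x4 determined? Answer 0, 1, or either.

Both values of x4 occur among assignments with w7 = 1:
  x4=0: x1=0, x2=0, x3=1, x4=0, x5=0
  x4=1: x1=0, x2=0, x3=0, x4=1, x5=0

either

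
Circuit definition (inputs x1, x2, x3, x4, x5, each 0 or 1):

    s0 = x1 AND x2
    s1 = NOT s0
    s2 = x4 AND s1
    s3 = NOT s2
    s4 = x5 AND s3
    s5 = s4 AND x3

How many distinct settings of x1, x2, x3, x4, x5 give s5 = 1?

s5 = s4 AND x3 must be 1, so both s4 = 1 and x3 = 1.
Satisfying assignments:
  x1=0, x2=0, x3=1, x4=0, x5=1
  x1=0, x2=1, x3=1, x4=0, x5=1
  x1=1, x2=0, x3=1, x4=0, x5=1
  x1=1, x2=1, x3=1, x4=0, x5=1
  x1=1, x2=1, x3=1, x4=1, x5=1

5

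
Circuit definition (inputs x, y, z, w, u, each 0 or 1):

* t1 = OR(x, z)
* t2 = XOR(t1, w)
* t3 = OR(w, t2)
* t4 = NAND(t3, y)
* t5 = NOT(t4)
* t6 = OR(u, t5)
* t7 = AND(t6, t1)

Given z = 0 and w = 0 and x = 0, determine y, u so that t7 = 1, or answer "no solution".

With z = 0 and w = 0 and x = 0 fixed, none of the 4 settings of y, u give t7 = 1.
For example, with y=0, u=0:
t1 = OR(x, z) = OR(0, 0) = 0
t2 = XOR(t1, w) = XOR(0, 0) = 0
t3 = OR(w, t2) = OR(0, 0) = 0
t4 = NAND(t3, y) = NAND(0, 0) = 1
t5 = NOT(t4) = NOT 1 = 0
t6 = OR(u, t5) = OR(0, 0) = 0
t7 = AND(t6, t1) = AND(0, 0) = 0
giving t7 = 0 ≠ 1.

no solution exists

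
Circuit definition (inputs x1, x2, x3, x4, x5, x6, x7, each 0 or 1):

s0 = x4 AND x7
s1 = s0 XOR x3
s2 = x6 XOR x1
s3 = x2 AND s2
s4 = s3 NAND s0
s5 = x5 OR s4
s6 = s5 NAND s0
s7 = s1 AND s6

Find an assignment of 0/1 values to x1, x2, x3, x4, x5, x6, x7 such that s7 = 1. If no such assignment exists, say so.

x1=0, x2=0, x3=1, x4=1, x5=0, x6=1, x7=0

s7 = s1 AND s6 must be 1, so both s1 = 1 and s6 = 1.
Check with x1=0, x2=0, x3=1, x4=1, x5=0, x6=1, x7=0:
s0 = x4 AND x7 = 1 AND 0 = 0
s1 = s0 XOR x3 = 0 XOR 1 = 1
s2 = x6 XOR x1 = 1 XOR 0 = 1
s3 = x2 AND s2 = 0 AND 1 = 0
s4 = s3 NAND s0 = 0 NAND 0 = 1
s5 = x5 OR s4 = 0 OR 1 = 1
s6 = s5 NAND s0 = 1 NAND 0 = 1
s7 = s1 AND s6 = 1 AND 1 = 1
So s7 = 1 as required.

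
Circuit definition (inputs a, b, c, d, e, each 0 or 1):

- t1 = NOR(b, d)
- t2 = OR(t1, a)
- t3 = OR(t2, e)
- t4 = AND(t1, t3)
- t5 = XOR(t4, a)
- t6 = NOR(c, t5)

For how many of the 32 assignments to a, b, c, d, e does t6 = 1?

t6 = NOR(c, t5) must be 1, so both c = 0 and t5 = 0.
Enumerating the 32 input combinations, 8 give t6 = 1 and 24 give t6 = 0.

8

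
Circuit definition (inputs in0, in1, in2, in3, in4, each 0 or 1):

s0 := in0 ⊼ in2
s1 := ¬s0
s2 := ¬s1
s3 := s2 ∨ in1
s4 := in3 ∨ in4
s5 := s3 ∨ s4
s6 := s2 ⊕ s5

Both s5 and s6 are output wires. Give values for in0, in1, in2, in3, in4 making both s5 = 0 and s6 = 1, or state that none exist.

no solution exists

Across all 32 input combinations, none give both s5 = 0 and s6 = 1.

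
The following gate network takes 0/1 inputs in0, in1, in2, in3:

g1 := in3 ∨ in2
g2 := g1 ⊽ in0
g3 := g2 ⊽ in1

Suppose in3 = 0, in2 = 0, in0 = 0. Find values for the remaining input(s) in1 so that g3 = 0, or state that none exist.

Check with in3 = 0, in2 = 0, in0 = 0 and in1=1:
g1 = in3 ∨ in2 = 0 ∨ 0 = 0
g2 = g1 ⊽ in0 = 0 ⊽ 0 = 1
g3 = g2 ⊽ in1 = 1 ⊽ 1 = 0
So g3 = 0.

in1=1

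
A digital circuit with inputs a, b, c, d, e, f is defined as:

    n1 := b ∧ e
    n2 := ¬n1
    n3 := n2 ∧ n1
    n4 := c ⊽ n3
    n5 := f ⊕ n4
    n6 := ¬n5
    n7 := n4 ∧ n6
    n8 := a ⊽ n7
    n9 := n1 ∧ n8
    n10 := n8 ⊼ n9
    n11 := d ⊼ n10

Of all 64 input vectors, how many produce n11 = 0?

29

n11 = d ⊼ n10 must be 0, so both d = 1 and n10 = 1.
n10 = n8 ⊼ n9 must be 1, so at least one of n8, n9 is 0.
Enumerating the 64 input combinations, 29 give n11 = 0 and 35 give n11 = 1.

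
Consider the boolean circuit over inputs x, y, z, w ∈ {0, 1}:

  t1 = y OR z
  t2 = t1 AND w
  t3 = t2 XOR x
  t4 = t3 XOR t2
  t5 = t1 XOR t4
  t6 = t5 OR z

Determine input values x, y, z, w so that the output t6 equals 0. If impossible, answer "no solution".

x=1 y=1 z=0 w=1

t6 = t5 OR z must be 0, so both t5 = 0 and z = 0.
t5 = t1 XOR t4 must be 0, so t1 and t4 are equal.
Check with x=1 y=1 z=0 w=1:
t1 = y OR z = 1 OR 0 = 1
t2 = t1 AND w = 1 AND 1 = 1
t3 = t2 XOR x = 1 XOR 1 = 0
t4 = t3 XOR t2 = 0 XOR 1 = 1
t5 = t1 XOR t4 = 1 XOR 1 = 0
t6 = t5 OR z = 0 OR 0 = 0
So t6 = 0 as required.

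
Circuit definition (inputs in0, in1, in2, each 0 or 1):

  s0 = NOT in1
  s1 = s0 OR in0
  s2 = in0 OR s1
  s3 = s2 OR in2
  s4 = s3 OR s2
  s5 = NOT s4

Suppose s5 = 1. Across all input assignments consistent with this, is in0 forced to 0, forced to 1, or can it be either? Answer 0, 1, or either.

0

s5 = NOT s4 must be 1, so s4 = 0.
s4 = s3 OR s2 must be 0, so both s3 = 0 and s2 = 0.
Every assignment with s5 = 1 has in0 = 0; there are 1 such assignment(s).
  in0=0, in1=1, in2=0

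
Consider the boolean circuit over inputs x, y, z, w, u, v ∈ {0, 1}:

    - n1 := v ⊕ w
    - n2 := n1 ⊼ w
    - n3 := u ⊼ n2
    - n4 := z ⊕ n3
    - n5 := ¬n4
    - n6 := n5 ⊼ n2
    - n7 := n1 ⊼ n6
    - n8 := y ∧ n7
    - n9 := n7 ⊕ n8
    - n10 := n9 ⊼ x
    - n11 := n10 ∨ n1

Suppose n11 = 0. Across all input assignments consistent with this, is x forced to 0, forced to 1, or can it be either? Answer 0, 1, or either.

1

n11 = n10 ∨ n1 must be 0, so both n10 = 0 and n1 = 0.
n10 = n9 ⊼ x must be 0, so both n9 = 1 and x = 1.
n1 = v ⊕ w must be 0, so v and w are equal.
Every assignment with n11 = 0 has x = 1; there are 8 such assignment(s).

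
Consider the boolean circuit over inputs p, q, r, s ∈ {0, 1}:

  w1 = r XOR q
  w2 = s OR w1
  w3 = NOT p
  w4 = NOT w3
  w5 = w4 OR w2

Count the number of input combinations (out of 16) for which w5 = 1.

w5 = w4 OR w2 must be 1, so at least one of w4, w2 is 1.
Enumerating the 16 input combinations, 14 give w5 = 1 and 2 give w5 = 0.

14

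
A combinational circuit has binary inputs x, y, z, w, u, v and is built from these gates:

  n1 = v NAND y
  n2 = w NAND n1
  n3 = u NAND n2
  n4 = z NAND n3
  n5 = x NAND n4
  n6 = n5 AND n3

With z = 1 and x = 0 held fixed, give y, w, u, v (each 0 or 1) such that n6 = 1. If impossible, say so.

y=0 w=1 u=0 v=0

n6 = n5 AND n3 must be 1, so both n5 = 1 and n3 = 1.
n5 = x NAND n4 must be 1, so at least one of x, n4 is 0.
Check with z = 1 and x = 0 and y=0, w=1, u=0, v=0:
n1 = v NAND y = 0 NAND 0 = 1
n2 = w NAND n1 = 1 NAND 1 = 0
n3 = u NAND n2 = 0 NAND 0 = 1
n4 = z NAND n3 = 1 NAND 1 = 0
n5 = x NAND n4 = 0 NAND 0 = 1
n6 = n5 AND n3 = 1 AND 1 = 1
So n6 = 1.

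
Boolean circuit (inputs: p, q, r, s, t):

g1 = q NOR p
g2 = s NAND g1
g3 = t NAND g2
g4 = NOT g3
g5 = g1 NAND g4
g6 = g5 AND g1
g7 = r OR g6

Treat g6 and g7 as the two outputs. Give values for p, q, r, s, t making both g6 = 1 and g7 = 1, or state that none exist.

p=0 q=0 r=1 s=1 t=0

Check with p=0 q=0 r=1 s=1 t=0:
g1 = q NOR p = 0 NOR 0 = 1
g2 = s NAND g1 = 1 NAND 1 = 0
g3 = t NAND g2 = 0 NAND 0 = 1
g4 = NOT g3 = NOT 1 = 0
g5 = g1 NAND g4 = 1 NAND 0 = 1
g6 = g5 AND g1 = 1 AND 1 = 1
g7 = r OR g6 = 1 OR 1 = 1
So g6 = 1 and g7 = 1.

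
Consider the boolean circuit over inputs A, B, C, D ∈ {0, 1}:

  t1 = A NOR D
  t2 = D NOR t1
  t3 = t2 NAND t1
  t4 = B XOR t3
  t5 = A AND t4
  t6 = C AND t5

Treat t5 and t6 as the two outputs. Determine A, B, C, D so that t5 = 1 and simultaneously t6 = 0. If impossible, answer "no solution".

Check with A=1, B=0, C=0, D=0:
t1 = A NOR D = 1 NOR 0 = 0
t2 = D NOR t1 = 0 NOR 0 = 1
t3 = t2 NAND t1 = 1 NAND 0 = 1
t4 = B XOR t3 = 0 XOR 1 = 1
t5 = A AND t4 = 1 AND 1 = 1
t6 = C AND t5 = 0 AND 1 = 0
So t5 = 1 and t6 = 0.

A=1, B=0, C=0, D=0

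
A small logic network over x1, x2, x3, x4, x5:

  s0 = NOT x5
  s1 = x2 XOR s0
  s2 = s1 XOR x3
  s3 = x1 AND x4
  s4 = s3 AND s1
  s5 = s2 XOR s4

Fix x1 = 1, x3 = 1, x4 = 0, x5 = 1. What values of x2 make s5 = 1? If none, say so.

s5 = s2 XOR s4 must be 1, so s2 and s4 differ.
Check with x1 = 1, x3 = 1, x4 = 0, x5 = 1 and x2=0:
s0 = NOT x5 = NOT 1 = 0
s1 = x2 XOR s0 = 0 XOR 0 = 0
s2 = s1 XOR x3 = 0 XOR 1 = 1
s3 = x1 AND x4 = 1 AND 0 = 0
s4 = s3 AND s1 = 0 AND 0 = 0
s5 = s2 XOR s4 = 1 XOR 0 = 1
So s5 = 1.

x2=0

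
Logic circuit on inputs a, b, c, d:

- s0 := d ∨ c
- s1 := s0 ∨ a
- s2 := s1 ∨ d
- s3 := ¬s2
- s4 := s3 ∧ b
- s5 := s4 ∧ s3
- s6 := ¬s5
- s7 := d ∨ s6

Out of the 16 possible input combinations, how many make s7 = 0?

s7 = d ∨ s6 must be 0, so both d = 0 and s6 = 0.
Satisfying assignments:
  a=0, b=1, c=0, d=0

1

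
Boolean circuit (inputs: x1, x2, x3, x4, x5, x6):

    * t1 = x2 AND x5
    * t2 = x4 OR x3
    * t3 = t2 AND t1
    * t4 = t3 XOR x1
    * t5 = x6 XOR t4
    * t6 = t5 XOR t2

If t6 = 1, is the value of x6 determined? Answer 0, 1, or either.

either

Both values of x6 occur among assignments with t6 = 1:
  x6=0: x1=0, x2=0, x3=0, x4=1, x5=0, x6=0
  x6=1: x1=0, x2=0, x3=0, x4=0, x5=0, x6=1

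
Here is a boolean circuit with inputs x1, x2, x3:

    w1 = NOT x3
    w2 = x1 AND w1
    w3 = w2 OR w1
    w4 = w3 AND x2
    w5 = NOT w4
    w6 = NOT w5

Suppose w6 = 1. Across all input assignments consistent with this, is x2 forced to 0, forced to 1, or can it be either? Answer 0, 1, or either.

w6 = NOT w5 must be 1, so w5 = 0.
w5 = NOT w4 must be 0, so w4 = 1.
w4 = w3 AND x2 must be 1, so both w3 = 1 and x2 = 1.
Every assignment with w6 = 1 has x2 = 1; there are 2 such assignment(s).
  x1=0, x2=1, x3=0
  x1=1, x2=1, x3=0

1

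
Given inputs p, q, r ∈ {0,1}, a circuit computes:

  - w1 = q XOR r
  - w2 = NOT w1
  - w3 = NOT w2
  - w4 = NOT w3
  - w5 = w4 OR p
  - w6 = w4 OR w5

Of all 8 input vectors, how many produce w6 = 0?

2

w6 = w4 OR w5 must be 0, so both w4 = 0 and w5 = 0.
w4 = NOT w3 must be 0, so w3 = 1.
w5 = w4 OR p must be 0, so both w4 = 0 and p = 0.
Satisfying assignments:
  p=0, q=0, r=1
  p=0, q=1, r=0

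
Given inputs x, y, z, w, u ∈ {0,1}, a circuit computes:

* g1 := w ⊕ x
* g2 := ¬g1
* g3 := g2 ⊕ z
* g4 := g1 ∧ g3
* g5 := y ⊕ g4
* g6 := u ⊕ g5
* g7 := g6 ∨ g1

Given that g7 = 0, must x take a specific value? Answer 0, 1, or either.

either

Both values of x occur among assignments with g7 = 0:
  x=0: x=0, y=0, z=0, w=0, u=0
  x=1: x=1, y=0, z=0, w=1, u=0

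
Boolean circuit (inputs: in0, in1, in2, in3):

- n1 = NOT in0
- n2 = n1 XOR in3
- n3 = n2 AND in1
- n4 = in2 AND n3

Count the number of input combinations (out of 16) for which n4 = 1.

2

n4 = in2 AND n3 must be 1, so both in2 = 1 and n3 = 1.
n3 = n2 AND in1 must be 1, so both n2 = 1 and in1 = 1.
Satisfying assignments:
  in0=0, in1=1, in2=1, in3=0
  in0=1, in1=1, in2=1, in3=1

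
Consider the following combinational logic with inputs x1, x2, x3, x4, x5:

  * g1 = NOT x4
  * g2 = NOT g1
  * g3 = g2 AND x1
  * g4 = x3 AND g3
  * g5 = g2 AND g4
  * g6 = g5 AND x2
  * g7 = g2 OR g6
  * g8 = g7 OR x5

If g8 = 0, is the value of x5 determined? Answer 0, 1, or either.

0

g8 = g7 OR x5 must be 0, so both g7 = 0 and x5 = 0.
g7 = g2 OR g6 must be 0, so both g2 = 0 and g6 = 0.
g2 = NOT g1 must be 0, so g1 = 1.
Every assignment with g8 = 0 has x5 = 0; there are 8 such assignment(s).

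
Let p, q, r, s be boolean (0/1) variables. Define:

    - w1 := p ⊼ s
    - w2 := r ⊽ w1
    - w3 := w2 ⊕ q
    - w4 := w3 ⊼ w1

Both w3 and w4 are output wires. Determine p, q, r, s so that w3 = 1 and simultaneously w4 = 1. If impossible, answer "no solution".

Check with p=1, q=0, r=0, s=1:
w1 = p ⊼ s = 1 ⊼ 1 = 0
w2 = r ⊽ w1 = 0 ⊽ 0 = 1
w3 = w2 ⊕ q = 1 ⊕ 0 = 1
w4 = w3 ⊼ w1 = 1 ⊼ 0 = 1
So w3 = 1 and w4 = 1.

p=1, q=0, r=0, s=1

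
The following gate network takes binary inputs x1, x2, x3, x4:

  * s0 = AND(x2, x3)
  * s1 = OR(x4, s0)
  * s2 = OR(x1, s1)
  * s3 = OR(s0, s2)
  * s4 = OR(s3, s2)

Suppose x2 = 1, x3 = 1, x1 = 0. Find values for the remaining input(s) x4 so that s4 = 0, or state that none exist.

With x2 = 1, x3 = 1, x1 = 0 fixed, none of the 2 settings of x4 give s4 = 0.
For example, with x4=0:
s0 = AND(x2, x3) = AND(1, 1) = 1
s1 = OR(x4, s0) = OR(0, 1) = 1
s2 = OR(x1, s1) = OR(0, 1) = 1
s3 = OR(s0, s2) = OR(1, 1) = 1
s4 = OR(s3, s2) = OR(1, 1) = 1
giving s4 = 1 ≠ 0.

no solution exists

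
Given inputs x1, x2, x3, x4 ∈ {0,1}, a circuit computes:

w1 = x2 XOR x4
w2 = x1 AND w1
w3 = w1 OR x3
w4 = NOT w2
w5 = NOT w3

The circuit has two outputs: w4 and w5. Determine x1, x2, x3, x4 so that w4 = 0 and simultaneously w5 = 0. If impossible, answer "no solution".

Check with x1=1, x2=1, x3=0, x4=0:
w1 = x2 XOR x4 = 1 XOR 0 = 1
w2 = x1 AND w1 = 1 AND 1 = 1
w3 = w1 OR x3 = 1 OR 0 = 1
w4 = NOT w2 = NOT 1 = 0
w5 = NOT w3 = NOT 1 = 0
So w4 = 0 and w5 = 0.

x1=1, x2=1, x3=0, x4=0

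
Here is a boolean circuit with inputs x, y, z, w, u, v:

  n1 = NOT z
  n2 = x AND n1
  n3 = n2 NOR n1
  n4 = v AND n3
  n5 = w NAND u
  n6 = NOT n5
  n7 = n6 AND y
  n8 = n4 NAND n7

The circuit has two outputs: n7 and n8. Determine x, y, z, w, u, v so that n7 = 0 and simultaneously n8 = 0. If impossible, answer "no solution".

no solution exists

Across all 64 input combinations, none give both n7 = 0 and n8 = 0.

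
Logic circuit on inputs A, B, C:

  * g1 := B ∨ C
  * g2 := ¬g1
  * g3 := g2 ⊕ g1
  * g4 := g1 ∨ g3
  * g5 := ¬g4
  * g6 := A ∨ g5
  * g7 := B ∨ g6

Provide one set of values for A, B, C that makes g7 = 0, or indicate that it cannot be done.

A=0, B=0, C=1

g7 = B ∨ g6 must be 0, so both B = 0 and g6 = 0.
g6 = A ∨ g5 must be 0, so both A = 0 and g5 = 0.
g5 = ¬g4 must be 0, so g4 = 1.
Check with A=0, B=0, C=1:
g1 = B ∨ C = 0 ∨ 1 = 1
g2 = ¬g1 = ¬1 = 0
g3 = g2 ⊕ g1 = 0 ⊕ 1 = 1
g4 = g1 ∨ g3 = 1 ∨ 1 = 1
g5 = ¬g4 = ¬1 = 0
g6 = A ∨ g5 = 0 ∨ 0 = 0
g7 = B ∨ g6 = 0 ∨ 0 = 0
So g7 = 0 as required.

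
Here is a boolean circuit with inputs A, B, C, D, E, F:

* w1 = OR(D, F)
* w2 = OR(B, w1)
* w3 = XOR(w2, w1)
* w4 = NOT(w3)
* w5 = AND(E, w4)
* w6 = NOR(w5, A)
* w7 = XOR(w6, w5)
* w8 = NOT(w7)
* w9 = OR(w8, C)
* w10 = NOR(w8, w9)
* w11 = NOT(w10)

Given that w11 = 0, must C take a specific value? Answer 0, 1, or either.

0

w11 = NOT(w10) must be 0, so w10 = 1.
w10 = NOR(w8, w9) must be 1, so both w8 = 0 and w9 = 0.
w8 = NOT(w7) must be 0, so w7 = 1.
Every assignment with w11 = 0 has C = 0; there are 23 such assignment(s).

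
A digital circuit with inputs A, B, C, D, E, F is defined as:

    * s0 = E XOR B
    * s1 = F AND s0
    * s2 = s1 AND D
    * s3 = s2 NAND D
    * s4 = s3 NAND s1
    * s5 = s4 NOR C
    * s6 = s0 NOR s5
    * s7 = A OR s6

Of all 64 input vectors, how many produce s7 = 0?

16

s7 = A OR s6 must be 0, so both A = 0 and s6 = 0.
s6 = s0 NOR s5 must be 0, so at least one of s0, s5 is 1.
Enumerating the 64 input combinations, 16 give s7 = 0 and 48 give s7 = 1.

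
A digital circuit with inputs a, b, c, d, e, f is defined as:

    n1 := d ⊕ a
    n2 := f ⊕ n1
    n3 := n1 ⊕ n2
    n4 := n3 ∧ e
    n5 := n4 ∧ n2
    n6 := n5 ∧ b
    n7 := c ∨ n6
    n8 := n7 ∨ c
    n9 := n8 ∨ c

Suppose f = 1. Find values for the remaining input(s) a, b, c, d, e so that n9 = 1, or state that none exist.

a=0, b=0, c=1, d=0, e=0

Check with f = 1 and a=0, b=0, c=1, d=0, e=0:
n1 = d ⊕ a = 0 ⊕ 0 = 0
n2 = f ⊕ n1 = 1 ⊕ 0 = 1
n3 = n1 ⊕ n2 = 0 ⊕ 1 = 1
n4 = n3 ∧ e = 1 ∧ 0 = 0
n5 = n4 ∧ n2 = 0 ∧ 1 = 0
n6 = n5 ∧ b = 0 ∧ 0 = 0
n7 = c ∨ n6 = 1 ∨ 0 = 1
n8 = n7 ∨ c = 1 ∨ 1 = 1
n9 = n8 ∨ c = 1 ∨ 1 = 1
So n9 = 1.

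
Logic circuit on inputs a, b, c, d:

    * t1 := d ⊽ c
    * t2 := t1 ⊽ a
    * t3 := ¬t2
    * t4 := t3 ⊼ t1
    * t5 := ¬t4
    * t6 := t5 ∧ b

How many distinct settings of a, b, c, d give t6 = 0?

14

t6 = t5 ∧ b must be 0, so at least one of t5, b is 0.
Enumerating the 16 input combinations, 14 give t6 = 0 and 2 give t6 = 1.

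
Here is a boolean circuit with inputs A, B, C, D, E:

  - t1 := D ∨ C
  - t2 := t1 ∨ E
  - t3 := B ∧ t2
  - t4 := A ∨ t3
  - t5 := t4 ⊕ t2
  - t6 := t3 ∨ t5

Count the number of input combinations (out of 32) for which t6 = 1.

23

t6 = t3 ∨ t5 must be 1, so at least one of t3, t5 is 1.
Enumerating the 32 input combinations, 23 give t6 = 1 and 9 give t6 = 0.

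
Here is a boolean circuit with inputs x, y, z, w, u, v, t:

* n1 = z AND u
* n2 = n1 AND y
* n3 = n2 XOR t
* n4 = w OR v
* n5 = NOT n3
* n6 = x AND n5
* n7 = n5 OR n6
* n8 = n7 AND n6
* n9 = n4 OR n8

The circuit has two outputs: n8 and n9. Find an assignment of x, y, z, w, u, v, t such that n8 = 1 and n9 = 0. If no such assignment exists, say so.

no solution exists

Across all 128 input combinations, none give both n8 = 1 and n9 = 0.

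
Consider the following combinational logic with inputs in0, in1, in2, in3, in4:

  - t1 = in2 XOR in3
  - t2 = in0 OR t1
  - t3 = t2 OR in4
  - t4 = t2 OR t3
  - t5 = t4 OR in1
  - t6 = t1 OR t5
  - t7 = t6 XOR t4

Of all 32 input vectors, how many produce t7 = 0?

t7 = t6 XOR t4 must be 0, so t6 and t4 are equal.
Enumerating the 32 input combinations, 30 give t7 = 0 and 2 give t7 = 1.

30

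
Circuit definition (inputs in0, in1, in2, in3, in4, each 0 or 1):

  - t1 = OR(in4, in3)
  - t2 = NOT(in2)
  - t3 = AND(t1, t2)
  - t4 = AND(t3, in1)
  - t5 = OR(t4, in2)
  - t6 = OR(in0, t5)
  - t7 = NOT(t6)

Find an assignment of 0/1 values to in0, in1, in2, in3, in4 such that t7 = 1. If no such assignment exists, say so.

t7 = NOT(t6) must be 1, so t6 = 0.
Check with in0=0 in1=1 in2=0 in3=0 in4=0:
t1 = OR(in4, in3) = OR(0, 0) = 0
t2 = NOT(in2) = NOT 0 = 1
t3 = AND(t1, t2) = AND(0, 1) = 0
t4 = AND(t3, in1) = AND(0, 1) = 0
t5 = OR(t4, in2) = OR(0, 0) = 0
t6 = OR(in0, t5) = OR(0, 0) = 0
t7 = NOT(t6) = NOT 0 = 1
So t7 = 1 as required.

in0=0 in1=1 in2=0 in3=0 in4=0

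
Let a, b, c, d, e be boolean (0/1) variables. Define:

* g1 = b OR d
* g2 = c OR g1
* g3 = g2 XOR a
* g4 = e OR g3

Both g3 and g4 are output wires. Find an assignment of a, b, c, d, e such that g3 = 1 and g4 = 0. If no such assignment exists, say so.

Across all 32 input combinations, none give both g3 = 1 and g4 = 0.

no solution exists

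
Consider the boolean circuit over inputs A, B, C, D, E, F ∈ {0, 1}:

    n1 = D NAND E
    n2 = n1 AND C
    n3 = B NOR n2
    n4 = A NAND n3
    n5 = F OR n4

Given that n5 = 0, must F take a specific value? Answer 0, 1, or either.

n5 = F OR n4 must be 0, so both F = 0 and n4 = 0.
n4 = A NAND n3 must be 0, so both A = 1 and n3 = 1.
n3 = B NOR n2 must be 1, so both B = 0 and n2 = 0.
Every assignment with n5 = 0 has F = 0; there are 5 such assignment(s).

0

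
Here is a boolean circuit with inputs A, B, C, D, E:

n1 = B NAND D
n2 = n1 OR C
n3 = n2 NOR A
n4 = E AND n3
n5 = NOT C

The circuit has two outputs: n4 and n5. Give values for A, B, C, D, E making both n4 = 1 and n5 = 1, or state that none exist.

Check with A=0, B=1, C=0, D=1, E=1:
n1 = B NAND D = 1 NAND 1 = 0
n2 = n1 OR C = 0 OR 0 = 0
n3 = n2 NOR A = 0 NOR 0 = 1
n4 = E AND n3 = 1 AND 1 = 1
n5 = NOT C = NOT 0 = 1
So n4 = 1 and n5 = 1.

A=0, B=1, C=0, D=1, E=1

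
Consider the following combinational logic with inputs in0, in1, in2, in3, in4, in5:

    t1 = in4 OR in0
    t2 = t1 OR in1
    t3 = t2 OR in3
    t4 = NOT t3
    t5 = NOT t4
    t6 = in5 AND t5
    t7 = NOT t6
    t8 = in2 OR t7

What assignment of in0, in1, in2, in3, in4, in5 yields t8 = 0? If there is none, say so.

in0=1, in1=1, in2=0, in3=1, in4=0, in5=1

t8 = in2 OR t7 must be 0, so both in2 = 0 and t7 = 0.
Check with in0=1, in1=1, in2=0, in3=1, in4=0, in5=1:
t1 = in4 OR in0 = 0 OR 1 = 1
t2 = t1 OR in1 = 1 OR 1 = 1
t3 = t2 OR in3 = 1 OR 1 = 1
t4 = NOT t3 = NOT 1 = 0
t5 = NOT t4 = NOT 0 = 1
t6 = in5 AND t5 = 1 AND 1 = 1
t7 = NOT t6 = NOT 1 = 0
t8 = in2 OR t7 = 0 OR 0 = 0
So t8 = 0 as required.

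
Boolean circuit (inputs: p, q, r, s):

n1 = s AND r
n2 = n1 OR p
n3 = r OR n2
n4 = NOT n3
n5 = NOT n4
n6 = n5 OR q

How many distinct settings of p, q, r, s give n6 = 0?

n6 = n5 OR q must be 0, so both n5 = 0 and q = 0.
n5 = NOT n4 must be 0, so n4 = 1.
Satisfying assignments:
  p=0, q=0, r=0, s=0
  p=0, q=0, r=0, s=1

2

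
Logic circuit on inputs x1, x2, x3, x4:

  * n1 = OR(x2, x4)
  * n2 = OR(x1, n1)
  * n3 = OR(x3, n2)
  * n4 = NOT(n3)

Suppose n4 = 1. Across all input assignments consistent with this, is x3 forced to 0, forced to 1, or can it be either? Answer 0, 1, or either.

n4 = NOT(n3) must be 1, so n3 = 0.
Every assignment with n4 = 1 has x3 = 0; there are 1 such assignment(s).
  x1=0, x2=0, x3=0, x4=0

0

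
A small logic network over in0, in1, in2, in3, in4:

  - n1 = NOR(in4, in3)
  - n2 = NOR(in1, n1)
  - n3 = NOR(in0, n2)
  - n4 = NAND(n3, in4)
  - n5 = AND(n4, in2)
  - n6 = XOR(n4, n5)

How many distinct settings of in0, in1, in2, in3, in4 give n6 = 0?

18

n6 = XOR(n4, n5) must be 0, so n4 and n5 are equal.
Enumerating the 32 input combinations, 18 give n6 = 0 and 14 give n6 = 1.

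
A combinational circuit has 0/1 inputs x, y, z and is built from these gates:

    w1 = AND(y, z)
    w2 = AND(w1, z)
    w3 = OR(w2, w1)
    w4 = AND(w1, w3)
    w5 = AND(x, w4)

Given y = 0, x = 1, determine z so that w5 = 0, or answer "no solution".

w5 = AND(x, w4) must be 0, so at least one of x, w4 is 0.
Check with y = 0, x = 1 and z=0:
w1 = AND(y, z) = AND(0, 0) = 0
w2 = AND(w1, z) = AND(0, 0) = 0
w3 = OR(w2, w1) = OR(0, 0) = 0
w4 = AND(w1, w3) = AND(0, 0) = 0
w5 = AND(x, w4) = AND(1, 0) = 0
So w5 = 0.

z=0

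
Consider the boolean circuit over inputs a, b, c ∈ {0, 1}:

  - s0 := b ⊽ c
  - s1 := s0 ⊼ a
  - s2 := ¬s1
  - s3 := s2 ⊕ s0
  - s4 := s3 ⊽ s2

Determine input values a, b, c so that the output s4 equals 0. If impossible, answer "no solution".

s4 = s3 ⊽ s2 must be 0, so at least one of s3, s2 is 1.
Check with a=1, b=0, c=0:
s0 = b ⊽ c = 0 ⊽ 0 = 1
s1 = s0 ⊼ a = 1 ⊼ 1 = 0
s2 = ¬s1 = ¬0 = 1
s3 = s2 ⊕ s0 = 1 ⊕ 1 = 0
s4 = s3 ⊽ s2 = 0 ⊽ 1 = 0
So s4 = 0 as required.

a=1, b=0, c=0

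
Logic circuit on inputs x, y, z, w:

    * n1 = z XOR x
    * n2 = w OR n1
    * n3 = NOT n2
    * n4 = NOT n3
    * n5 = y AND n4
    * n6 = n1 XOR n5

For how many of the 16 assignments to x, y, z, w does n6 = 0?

10

n6 = n1 XOR n5 must be 0, so n1 and n5 are equal.
Enumerating the 16 input combinations, 10 give n6 = 0 and 6 give n6 = 1.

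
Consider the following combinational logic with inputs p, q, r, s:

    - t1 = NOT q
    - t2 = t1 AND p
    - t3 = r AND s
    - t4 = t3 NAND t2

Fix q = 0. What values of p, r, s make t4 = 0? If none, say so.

p=1 r=1 s=1

t4 = t3 NAND t2 must be 0, so both t3 = 1 and t2 = 1.
t3 = r AND s must be 1, so both r = 1 and s = 1.
Check with q = 0 and p=1, r=1, s=1:
t1 = NOT q = NOT 0 = 1
t2 = t1 AND p = 1 AND 1 = 1
t3 = r AND s = 1 AND 1 = 1
t4 = t3 NAND t2 = 1 NAND 1 = 0
So t4 = 0.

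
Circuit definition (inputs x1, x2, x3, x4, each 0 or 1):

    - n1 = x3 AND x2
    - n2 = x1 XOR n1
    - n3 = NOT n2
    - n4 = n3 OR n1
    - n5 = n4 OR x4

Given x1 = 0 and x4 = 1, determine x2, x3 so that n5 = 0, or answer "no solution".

no solution exists

With x1 = 0 and x4 = 1 fixed, none of the 4 settings of x2, x3 give n5 = 0.
For example, with x2=1, x3=0:
n1 = x3 AND x2 = 0 AND 1 = 0
n2 = x1 XOR n1 = 0 XOR 0 = 0
n3 = NOT n2 = NOT 0 = 1
n4 = n3 OR n1 = 1 OR 0 = 1
n5 = n4 OR x4 = 1 OR 1 = 1
giving n5 = 1 ≠ 0.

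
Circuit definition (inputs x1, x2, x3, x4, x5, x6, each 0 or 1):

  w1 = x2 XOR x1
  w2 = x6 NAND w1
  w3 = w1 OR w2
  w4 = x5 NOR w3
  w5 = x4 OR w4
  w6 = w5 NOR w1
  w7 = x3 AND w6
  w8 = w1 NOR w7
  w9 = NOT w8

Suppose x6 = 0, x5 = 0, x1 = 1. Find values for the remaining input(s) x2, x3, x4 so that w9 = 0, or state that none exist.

x2=1, x3=0, x4=1

w9 = NOT w8 must be 0, so w8 = 1.
w8 = w1 NOR w7 must be 1, so both w1 = 0 and w7 = 0.
Check with x6 = 0, x5 = 0, x1 = 1 and x2=1, x3=0, x4=1:
w1 = x2 XOR x1 = 1 XOR 1 = 0
w2 = x6 NAND w1 = 0 NAND 0 = 1
w3 = w1 OR w2 = 0 OR 1 = 1
w4 = x5 NOR w3 = 0 NOR 1 = 0
w5 = x4 OR w4 = 1 OR 0 = 1
w6 = w5 NOR w1 = 1 NOR 0 = 0
w7 = x3 AND w6 = 0 AND 0 = 0
w8 = w1 NOR w7 = 0 NOR 0 = 1
w9 = NOT w8 = NOT 1 = 0
So w9 = 0.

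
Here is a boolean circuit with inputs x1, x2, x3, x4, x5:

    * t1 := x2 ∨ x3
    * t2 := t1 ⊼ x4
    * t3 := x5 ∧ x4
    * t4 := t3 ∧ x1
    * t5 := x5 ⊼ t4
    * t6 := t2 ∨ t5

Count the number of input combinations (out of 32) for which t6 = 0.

t6 = t2 ∨ t5 must be 0, so both t2 = 0 and t5 = 0.
t2 = t1 ⊼ x4 must be 0, so both t1 = 1 and x4 = 1.
Satisfying assignments:
  x1=1, x2=0, x3=1, x4=1, x5=1
  x1=1, x2=1, x3=0, x4=1, x5=1
  x1=1, x2=1, x3=1, x4=1, x5=1

3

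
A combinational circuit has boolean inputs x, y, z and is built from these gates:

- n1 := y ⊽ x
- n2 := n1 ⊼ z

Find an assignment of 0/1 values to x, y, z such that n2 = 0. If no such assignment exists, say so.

x=0, y=0, z=1

n2 = n1 ⊼ z must be 0, so both n1 = 1 and z = 1.
Check with x=0, y=0, z=1:
n1 = y ⊽ x = 0 ⊽ 0 = 1
n2 = n1 ⊼ z = 1 ⊼ 1 = 0
So n2 = 0 as required.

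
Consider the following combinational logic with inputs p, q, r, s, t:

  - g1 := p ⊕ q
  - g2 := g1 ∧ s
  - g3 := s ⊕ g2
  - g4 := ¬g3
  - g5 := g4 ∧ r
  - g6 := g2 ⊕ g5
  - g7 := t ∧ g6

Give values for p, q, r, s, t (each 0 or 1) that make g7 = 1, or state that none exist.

p=1, q=1, r=1, s=0, t=1

g7 = t ∧ g6 must be 1, so both t = 1 and g6 = 1.
g6 = g2 ⊕ g5 must be 1, so g2 and g5 differ.
Check with p=1, q=1, r=1, s=0, t=1:
g1 = p ⊕ q = 1 ⊕ 1 = 0
g2 = g1 ∧ s = 0 ∧ 0 = 0
g3 = s ⊕ g2 = 0 ⊕ 0 = 0
g4 = ¬g3 = ¬0 = 1
g5 = g4 ∧ r = 1 ∧ 1 = 1
g6 = g2 ⊕ g5 = 0 ⊕ 1 = 1
g7 = t ∧ g6 = 1 ∧ 1 = 1
So g7 = 1 as required.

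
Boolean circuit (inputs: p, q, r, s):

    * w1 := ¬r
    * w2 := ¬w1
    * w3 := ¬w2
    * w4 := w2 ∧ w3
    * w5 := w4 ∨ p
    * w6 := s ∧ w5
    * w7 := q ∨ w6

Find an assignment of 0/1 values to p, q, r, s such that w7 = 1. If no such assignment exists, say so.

w7 = q ∨ w6 must be 1, so at least one of q, w6 is 1.
Check with p=0, q=1, r=1, s=1:
w1 = ¬r = ¬1 = 0
w2 = ¬w1 = ¬0 = 1
w3 = ¬w2 = ¬1 = 0
w4 = w2 ∧ w3 = 1 ∧ 0 = 0
w5 = w4 ∨ p = 0 ∨ 0 = 0
w6 = s ∧ w5 = 1 ∧ 0 = 0
w7 = q ∨ w6 = 1 ∨ 0 = 1
So w7 = 1 as required.

p=0, q=1, r=1, s=1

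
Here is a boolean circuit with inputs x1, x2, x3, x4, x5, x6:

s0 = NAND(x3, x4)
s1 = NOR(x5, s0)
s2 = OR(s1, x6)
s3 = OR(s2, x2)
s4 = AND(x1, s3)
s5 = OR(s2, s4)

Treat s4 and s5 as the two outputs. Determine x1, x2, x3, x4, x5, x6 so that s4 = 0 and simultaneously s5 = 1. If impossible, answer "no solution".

Check with x1=0, x2=0, x3=1, x4=1, x5=0, x6=0:
s0 = NAND(x3, x4) = NAND(1, 1) = 0
s1 = NOR(x5, s0) = NOR(0, 0) = 1
s2 = OR(s1, x6) = OR(1, 0) = 1
s3 = OR(s2, x2) = OR(1, 0) = 1
s4 = AND(x1, s3) = AND(0, 1) = 0
s5 = OR(s2, s4) = OR(1, 0) = 1
So s4 = 0 and s5 = 1.

x1=0, x2=0, x3=1, x4=1, x5=0, x6=0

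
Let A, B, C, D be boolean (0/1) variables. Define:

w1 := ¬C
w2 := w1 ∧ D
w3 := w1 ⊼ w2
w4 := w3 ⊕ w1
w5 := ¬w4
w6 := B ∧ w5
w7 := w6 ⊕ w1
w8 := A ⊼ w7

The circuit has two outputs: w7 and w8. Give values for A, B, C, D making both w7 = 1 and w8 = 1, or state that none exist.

Check with A=0, B=0, C=0, D=0:
w1 = ¬C = ¬0 = 1
w2 = w1 ∧ D = 1 ∧ 0 = 0
w3 = w1 ⊼ w2 = 1 ⊼ 0 = 1
w4 = w3 ⊕ w1 = 1 ⊕ 1 = 0
w5 = ¬w4 = ¬0 = 1
w6 = B ∧ w5 = 0 ∧ 1 = 0
w7 = w6 ⊕ w1 = 0 ⊕ 1 = 1
w8 = A ⊼ w7 = 0 ⊼ 1 = 1
So w7 = 1 and w8 = 1.

A=0, B=0, C=0, D=0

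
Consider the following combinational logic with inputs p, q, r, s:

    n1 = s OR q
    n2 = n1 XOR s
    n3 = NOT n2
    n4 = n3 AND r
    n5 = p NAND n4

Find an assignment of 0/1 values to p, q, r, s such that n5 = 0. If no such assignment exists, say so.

Check with p=1 q=0 r=1 s=0:
n1 = s OR q = 0 OR 0 = 0
n2 = n1 XOR s = 0 XOR 0 = 0
n3 = NOT n2 = NOT 0 = 1
n4 = n3 AND r = 1 AND 1 = 1
n5 = p NAND n4 = 1 NAND 1 = 0
So n5 = 0 as required.

p=1 q=0 r=1 s=0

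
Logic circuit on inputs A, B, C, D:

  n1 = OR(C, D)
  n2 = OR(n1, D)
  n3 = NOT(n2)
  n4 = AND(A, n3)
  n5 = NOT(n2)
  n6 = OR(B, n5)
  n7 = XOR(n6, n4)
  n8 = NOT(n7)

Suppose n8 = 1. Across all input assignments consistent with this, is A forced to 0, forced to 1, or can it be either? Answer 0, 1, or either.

Both values of A occur among assignments with n8 = 1:
  A=0: A=0, B=0, C=0, D=1
  A=1: A=1, B=0, C=0, D=0

either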